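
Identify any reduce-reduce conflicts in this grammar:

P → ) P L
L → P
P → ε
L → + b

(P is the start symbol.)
No reduce-reduce conflicts

A reduce-reduce conflict occurs when an LR(0) state has two complete items [A → α .] and [B → β .] — both call for a reduction, and with no lookahead the parser cannot choose between them.

Augment with P' → P and build the canonical LR(0) collection (I0 = CLOSURE({[P' → . P]}), then GOTO on every symbol after a dot until no new states appear). It has 8 states:
  I0: { [P → . ) P L], [P → .], [P' → . P] }  — shift, reduce
  I1: { [P → ) . P L], [P → . ) P L], [P → .] }  — shift, reduce
  I2: { [P' → P .] }  — accept
  I3: { [L → . + b], [L → . P], [P → ) P . L], [P → . ) P L], [P → .] }  — shift, reduce
  I4: { [L → + . b] }  — shift
  I5: { [P → ) P L .] }  — reduce
  I6: { [L → P .] }  — reduce
  I7: { [L → + b .] }  — reduce

No state contains more than one complete item.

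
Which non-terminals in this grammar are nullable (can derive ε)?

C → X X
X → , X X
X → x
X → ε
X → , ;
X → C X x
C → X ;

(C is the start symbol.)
{ 'C', 'X' }

A non-terminal is nullable if it can derive ε (the empty string): either it has an ε-production, or it has a production whose right-hand side consists entirely of nullable non-terminals.

ε-productions: X → ε
So X is immediately nullable.
C → X X: every symbol on the right is nullable, so C is nullable too.
Every non-terminal is now nullable.
Nullable = { 'C', 'X' }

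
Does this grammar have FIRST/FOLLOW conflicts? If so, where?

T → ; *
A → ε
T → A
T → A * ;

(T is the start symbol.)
No FIRST/FOLLOW conflicts.

Nullable non-terminals: A, T.
FIRST sets used below: FIRST(A) = { ε }
A has a nullable alternative but only one production, so nothing to check.

T: nullable alternative(s) T → A; FOLLOW(T) = { $ }
  T → ; *: FIRST \ {ε} = { ';' } — disjoint from FOLLOW(T)
  T → A: FIRST \ {ε} = { } — this is the only nullable alternative, skip
  T → A * ;: FIRST \ {ε} = { '*' } — disjoint from FOLLOW(T)

No FIRST/FOLLOW conflicts found.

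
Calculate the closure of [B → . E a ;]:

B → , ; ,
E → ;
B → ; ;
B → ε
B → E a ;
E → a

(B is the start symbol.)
{ [B → . E a ;], [E → . ;], [E → . a] }

Start with: [B → . E a ;]
  [B → . E a ;] has the dot before E: add [E → . ;], [E → . a]
No further items can be added.

CLOSURE = { [B → . E a ;], [E → . ;], [E → . a] }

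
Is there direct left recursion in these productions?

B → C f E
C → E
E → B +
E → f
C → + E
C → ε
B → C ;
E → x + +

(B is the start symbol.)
Direct left recursion occurs when N → N α for some non-terminal N (the right-hand side begins with the left-hand side itself).

B → C f E: starts with C
C → E: starts with E
E → B +: starts with B
E → f: starts with f
C → + E: starts with '+'
C → ε: starts with ε
B → C ;: starts with C
E → x + +: starts with x

No direct left recursion found.

Answer: No direct left recursion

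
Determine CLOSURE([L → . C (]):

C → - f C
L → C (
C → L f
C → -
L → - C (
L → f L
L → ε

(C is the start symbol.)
To compute CLOSURE, for each item [A → α.Bβ] where B is a non-terminal, add [B → .γ] for all productions B → γ; repeat for the newly added items until nothing changes.

Start with: [L → . C (]
  [L → . C (] has the dot before C: add [C → . - f C], [C → . L f], [C → . -]
  [C → . L f] has the dot before L: add [L → . - C (], [L → . f L], [L → .]
No further items can be added.

CLOSURE = { [C → . - f C], [C → . -], [C → . L f], [L → . - C (], [L → . C (], [L → . f L], [L → .] }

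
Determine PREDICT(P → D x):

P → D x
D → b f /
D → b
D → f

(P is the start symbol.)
{ 'b', 'f' }

PREDICT(P → D x) = (FIRST(RHS) \ {ε}) ∪ (FOLLOW(P) if ε ∈ FIRST(RHS), i.e. RHS ⇒* ε)
FIRST(D) = { 'b', 'f' }
FIRST(D x) = { 'b', 'f' }
ε ∉ FIRST(D x), so FOLLOW(P) is not added.
PREDICT(P → D x) = { 'b', 'f' }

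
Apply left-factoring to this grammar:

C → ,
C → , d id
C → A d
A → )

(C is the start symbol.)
C → , C'
C' → ε
C' → d id
C → A d
A → )

Left-factoring transforms A → αβ₁ | αβ₂ into A → αA' and A' → β₁ | β₂
(α is the longest common prefix among the alternatives). Repeat until
no nonterminal has two alternatives with a common prefix.

Round 1: C has alternatives sharing prefix ','. Introduce C': C → , C'
  Add: C' → ε
  Add: C' → d id

No remaining common prefixes — done.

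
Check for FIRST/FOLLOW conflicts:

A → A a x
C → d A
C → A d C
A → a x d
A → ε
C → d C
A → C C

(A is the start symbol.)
Yes. A → A a x with FOLLOW(A) on { 'a', 'd' }; A → a x d with FOLLOW(A) on { 'a' }; A → C C with FOLLOW(A) on { 'a', 'd' }

A FIRST/FOLLOW conflict occurs when a non-terminal N has a nullable alternative N → β (β ⇒* ε) and another alternative N → α with FIRST(α) ∩ FOLLOW(N) ≠ ∅: on such a lookahead the parser cannot decide between expanding α and letting N vanish via β.

Nullable non-terminals: A.
FIRST sets used below: FIRST(A) = { 'a', 'd', ε }, FIRST(C) = { 'a', 'd' }

A: nullable alternative(s) A → ε; FOLLOW(A) = { $, 'a', 'd' }
  A → A a x: FIRST \ {ε} = { 'a', 'd' } — overlaps FOLLOW(A) on { 'a', 'd' }: CONFLICT
  A → a x d: FIRST \ {ε} = { 'a' } — overlaps FOLLOW(A) on { 'a' }: CONFLICT
  A → ε: FIRST \ {ε} = { } — this is the only nullable alternative, skip
  A → C C: FIRST \ {ε} = { 'a', 'd' } — overlaps FOLLOW(A) on { 'a', 'd' }: CONFLICT

C has no nullable alternative, so no FIRST/FOLLOW check is needed there.

So the grammar has 3 FIRST/FOLLOW conflicts (marked CONFLICT above).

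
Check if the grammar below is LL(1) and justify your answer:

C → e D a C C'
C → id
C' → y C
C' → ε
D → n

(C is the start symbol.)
No. Predict set conflict for C': { 'y' }

A grammar is LL(1) if for each non-terminal N with multiple productions, the predict sets of those productions are pairwise disjoint, where PREDICT(N → α) = (FIRST(α) \ {ε}) ∪ (FOLLOW(N) if α ⇒* ε).

Relevant sets:
  FOLLOW(C') = { $, 'y' }

For C:
  PREDICT(C → e D a C C') = { 'e' }
  PREDICT(C → id) = { 'id' }
For C':
  PREDICT(C' → y C) = { 'y' }
  PREDICT(C' → ε) = { $, 'y' }
D has a single production, so nothing to check there.

Conflict found: Predict set conflict for C': { 'y' }
The grammar is NOT LL(1).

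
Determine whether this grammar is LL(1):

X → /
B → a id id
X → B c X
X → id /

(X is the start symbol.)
Yes, the grammar is LL(1).

A grammar is LL(1) if for each non-terminal N with multiple productions, the predict sets of those productions are pairwise disjoint, where PREDICT(N → α) = (FIRST(α) \ {ε}) ∪ (FOLLOW(N) if α ⇒* ε).

Relevant sets:
  FIRST(B) = { 'a' }

For X:
  PREDICT(X → '/') = { '/' }
  PREDICT(X → B c X) = { 'a' }
  PREDICT(X → id '/') = { 'id' }
B has a single production, so nothing to check there.

All predict sets are disjoint. The grammar IS LL(1).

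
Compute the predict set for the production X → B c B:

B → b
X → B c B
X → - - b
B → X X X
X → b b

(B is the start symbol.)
{ '-', 'b' }

PREDICT(X → B c B) = (FIRST(RHS) \ {ε}) ∪ (FOLLOW(X) if ε ∈ FIRST(RHS), i.e. RHS ⇒* ε)
FIRST(B) = { '-', 'b' }
FIRST(B c B) = { '-', 'b' }
ε ∉ FIRST(B c B), so FOLLOW(X) is not added.
PREDICT(X → B c B) = { '-', 'b' }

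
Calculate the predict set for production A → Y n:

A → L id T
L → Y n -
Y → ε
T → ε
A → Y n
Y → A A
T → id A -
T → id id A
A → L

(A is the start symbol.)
{ 'n' }

PREDICT(A → Y n) = (FIRST(RHS) \ {ε}) ∪ (FOLLOW(A) if ε ∈ FIRST(RHS), i.e. RHS ⇒* ε)
FIRST(Y) = { 'n', ε }
FIRST(Y n) = { 'n' }
ε ∉ FIRST(Y n), so FOLLOW(A) is not added.
PREDICT(A → Y n) = { 'n' }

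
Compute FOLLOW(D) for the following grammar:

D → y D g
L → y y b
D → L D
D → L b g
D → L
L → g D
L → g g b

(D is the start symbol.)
To compute FOLLOW(D), find every occurrence of D on a right-hand side N → α D β: add FIRST(β) \ {ε}, and if β is empty or nullable also add FOLLOW(N). Iterate to a fixed point.

D is the start symbol, so $ ∈ FOLLOW(D).
In D → y D g: D is followed by g, add FIRST(g) \ {ε} = { 'g' }
In D → L D: D is at the end; this adds FOLLOW(D) to itself — nothing new
In L → g D: D is at the end, add FOLLOW(L)

The FOLLOW sets referred to above (computed the same way, to a fixed point):
  FOLLOW(L) = { $, 'b', 'g', 'y' }

Taking the union: FOLLOW(D) = { $, 'b', 'g', 'y' }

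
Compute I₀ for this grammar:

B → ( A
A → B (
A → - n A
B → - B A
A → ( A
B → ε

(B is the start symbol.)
First, augment the grammar with B' → B
I₀ = CLOSURE({ [B' → . B] }):
  [B' → . B] has the dot before B: add [B → . ( A], [B → . - B A], [B → .]
No further items can be added.

I₀ = { [B → . ( A], [B → . - B A], [B → .], [B' → . B] }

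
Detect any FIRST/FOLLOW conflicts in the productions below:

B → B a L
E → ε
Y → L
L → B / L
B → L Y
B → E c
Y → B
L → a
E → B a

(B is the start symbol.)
Yes. E → B a with FOLLOW(E) on { 'c' }

Nullable non-terminals: E.
FIRST sets used below: FIRST(B) = { 'a', 'c' }

E: nullable alternative(s) E → ε; FOLLOW(E) = { 'c' }
  E → ε: FIRST \ {ε} = { } — this is the only nullable alternative, skip
  E → B a: FIRST \ {ε} = { 'a', 'c' } — overlaps FOLLOW(E) on { 'c' }: CONFLICT

B, L, Y have no nullable alternative, so no FIRST/FOLLOW check is needed there.

So the grammar has 1 FIRST/FOLLOW conflict (marked CONFLICT above).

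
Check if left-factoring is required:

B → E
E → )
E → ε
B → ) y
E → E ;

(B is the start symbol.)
No, left-factoring is not needed

Left-factoring is needed when two productions for the same non-terminal
share a common prefix on the right-hand side.

Productions for B:
  B → E
  B → ) y
Productions for E:
  E → )
  E → ε
  E → E ;

No common prefixes found.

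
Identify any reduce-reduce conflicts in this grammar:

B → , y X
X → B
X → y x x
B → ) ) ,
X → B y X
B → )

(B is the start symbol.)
No reduce-reduce conflicts

A reduce-reduce conflict occurs when an LR(0) state has two complete items [A → α .] and [B → β .] — both call for a reduction, and with no lookahead the parser cannot choose between them.

Augment with B' → B and build the canonical LR(0) collection (I0 = CLOSURE({[B' → . B]}), then GOTO on every symbol after a dot until no new states appear). It has 14 states:
  I0: { [B → . ) ) ,], [B → . )], [B → . , y X], [B' → . B] }  — shift
  I1: { [B → ) . ) ,], [B → ) .] }  — shift, reduce
  I2: { [B → , . y X] }  — shift
  I3: { [B' → B .] }  — accept
  I4: { [B → , y . X], [B → . ) ) ,], [B → . )], [B → . , y X], [X → . B y X], [X → . B], [X → . y x x] }  — shift
  I5: { [X → B . y X], [X → B .] }  — shift, reduce
  I6: { [B → , y X .] }  — reduce
  I7: { [X → y . x x] }  — shift
  I8: { [X → y x . x] }  — shift
  I9: { [X → y x x .] }  — reduce
  I10: { [B → . ) ) ,], [B → . )], [B → . , y X], [X → . B y X], [X → . B], [X → . y x x], [X → B y . X] }  — shift
  I11: { [X → B y X .] }  — reduce
  I12: { [B → ) ) . ,] }  — shift
  I13: { [B → ) ) , .] }  — reduce

No state contains more than one complete item.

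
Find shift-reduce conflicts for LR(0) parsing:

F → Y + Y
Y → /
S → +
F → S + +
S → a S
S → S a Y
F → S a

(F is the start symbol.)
A shift-reduce conflict occurs when an LR(0) state has both:
  - a complete (reduce) item [A → α .] (dot at the end), and
  - a shift item [B → β . c γ] (dot before a terminal).

Augment with F' → F and build the canonical LR(0) collection (I0 = CLOSURE({[F' → . F]}), then GOTO on every symbol after a dot until no new states appear). It has 15 states:
  I0: { [F → . S + +], [F → . S a], [F → . Y + Y], [F' → . F], [S → . +], [S → . S a Y], [S → . a S], [Y → . /] }  — shift
  I1: { [S → + .] }  — reduce
  I2: { [Y → / .] }  — reduce
  I3: { [F' → F .] }  — accept
  I4: { [F → S . + +], [F → S . a], [S → S . a Y] }  — shift
  I5: { [F → Y . + Y] }  — shift
  I6: { [S → . +], [S → . S a Y], [S → . a S], [S → a . S] }  — shift
  I7: { [S → S . a Y], [S → a S .] }  — shift, reduce
  I8: { [S → S a . Y], [Y → . /] }  — shift
  I9: { [S → S a Y .] }  — reduce
  I10: { [F → Y + . Y], [Y → . /] }  — shift
  I11: { [F → Y + Y .] }  — reduce
  I12: { [F → S + . +] }  — shift
  I13: { [F → S a .], [S → S a . Y], [Y → . /] }  — shift, reduce
  I14: { [F → S + + .] }  — reduce

I7 contains reduce item [S → a S .] and shift item [S → S . a Y] — shift-reduce conflict.
I13 contains reduce item [F → S a .] and shift item [Y → . /] — shift-reduce conflict.

Answer: Yes — I7: [S → a S .] vs [S → S . a Y]; I13: [F → S a .] vs [Y → . /]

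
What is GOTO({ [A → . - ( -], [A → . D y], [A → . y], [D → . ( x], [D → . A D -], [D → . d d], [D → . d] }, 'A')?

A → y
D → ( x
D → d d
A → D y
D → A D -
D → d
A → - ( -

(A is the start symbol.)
GOTO(I, 'A') = CLOSURE({ [A → αX.β] : [A → α.Xβ] ∈ I, X = 'A' })

Items with dot before 'A', with the dot advanced:
  [D → . A D -] → [D → A . D -]
Closure of the advanced items:
  [D → A . D -] has the dot before D: add [D → . ( x], [D → . d d], [D → . A D -], [D → . d]
  [D → . A D -] has the dot before A: add [A → . y], [A → . D y], [A → . - ( -]

GOTO = { [A → . - ( -], [A → . D y], [A → . y], [D → . ( x], [D → . A D -], [D → . d d], [D → . d], [D → A . D -] }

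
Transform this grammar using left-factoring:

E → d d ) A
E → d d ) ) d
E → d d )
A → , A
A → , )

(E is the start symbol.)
E → d d ) E'
E' → A
E' → ) d
E' → ε
A → , A'
A' → A
A' → )

Left-factoring transforms A → αβ₁ | αβ₂ into A → αA' and A' → β₁ | β₂
(α is the longest common prefix among the alternatives). Repeat until
no nonterminal has two alternatives with a common prefix.

Round 1: E has alternatives sharing prefix 'd d )'. Introduce E': E → d d ) E'
  Add: E' → A
  Add: E' → ) d
  Add: E' → ε

Round 2: A has alternatives sharing prefix ','. Introduce A': A → , A'
  Add: A' → A
  Add: A' → )

No remaining common prefixes — done.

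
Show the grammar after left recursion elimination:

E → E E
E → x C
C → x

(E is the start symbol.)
E is directly left-recursive. The standard transformation for
  A → A α₁ | ... | A α_m | β₁ | ... | β_n
is
  A  → β₁ A' | ... | β_n A'
  A' → α₁ A' | ... | α_m A' | ε

E → x C becomes E → x C E'
E → E E becomes E' → E E'
Add E' → ε

Productions for other non-terminals are unchanged:
  C → x

Resulting grammar:
E → x C E'
E' → E E'
E' → ε
C → x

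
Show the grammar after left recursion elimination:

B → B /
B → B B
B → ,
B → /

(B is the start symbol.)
B is directly left-recursive. The standard transformation for
  A → A α₁ | ... | A α_m | β₁ | ... | β_n
is
  A  → β₁ A' | ... | β_n A'
  A' → α₁ A' | ... | α_m A' | ε

B → , becomes B → , B'
B → / becomes B → / B'
B → B / becomes B' → / B'
B → B B becomes B' → B B'
Add B' → ε

Resulting grammar:
B → , B'
B → / B'
B' → / B'
B' → B B'
B' → ε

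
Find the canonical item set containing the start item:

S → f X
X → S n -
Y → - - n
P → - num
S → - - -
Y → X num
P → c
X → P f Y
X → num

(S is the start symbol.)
First, augment the grammar with S' → S
I₀ = CLOSURE({ [S' → . S] }):
  [S' → . S] has the dot before S: add [S → . f X], [S → . - - -]
No further items can be added.

I₀ = { [S → . - - -], [S → . f X], [S' → . S] }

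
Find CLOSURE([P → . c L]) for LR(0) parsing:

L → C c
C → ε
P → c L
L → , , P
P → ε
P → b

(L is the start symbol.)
Start with: [P → . c L]
The dot precedes the terminal c, so nothing is added.

CLOSURE = { [P → . c L] }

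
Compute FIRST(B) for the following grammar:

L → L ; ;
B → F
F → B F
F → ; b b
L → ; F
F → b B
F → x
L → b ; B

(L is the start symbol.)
FIRST sets of the other non-terminals involved (by the same procedure, iterated to a fixed point):
  FIRST(F) = { ';', 'b', 'x' }

From B → F:
  - F is a non-terminal: add FIRST(F) \ {ε} = { ';', 'b', 'x' }
    F is not nullable, so stop

Collecting: FIRST(B) = { ';', 'b', 'x' }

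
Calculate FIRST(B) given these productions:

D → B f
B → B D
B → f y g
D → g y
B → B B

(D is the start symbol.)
From B → B D:
  - B is the symbol being defined: contributes nothing new
    B is not nullable, so stop
From B → f y g:
  - f is a terminal: add 'f' and stop
From B → B B:
  - B is the symbol being defined: contributes nothing new
    B is not nullable, so stop

Collecting: FIRST(B) = { 'f' }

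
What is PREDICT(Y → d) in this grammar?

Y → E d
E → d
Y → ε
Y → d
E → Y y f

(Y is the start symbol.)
PREDICT(Y → d) = (FIRST(RHS) \ {ε}) ∪ (FOLLOW(Y) if ε ∈ FIRST(RHS), i.e. RHS ⇒* ε)
FIRST(d) = { 'd' }
ε ∉ FIRST(d), so FOLLOW(Y) is not added.
PREDICT(Y → d) = { 'd' }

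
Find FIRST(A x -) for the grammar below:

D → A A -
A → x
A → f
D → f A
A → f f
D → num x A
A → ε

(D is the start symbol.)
FIRST sets of the non-terminals involved (from the grammar, by fixed-point iteration):
  FIRST(A) = { 'f', 'x', ε }

To compute FIRST(A x -), process the symbols left to right:
Symbol A is a non-terminal. Add FIRST(A) \ {ε} = { 'f', 'x' }
A is nullable (ε ∈ FIRST(A)), continue to the next symbol.
Symbol x is a terminal. Add 'x' and stop.
FIRST(A x -) = { 'f', 'x' }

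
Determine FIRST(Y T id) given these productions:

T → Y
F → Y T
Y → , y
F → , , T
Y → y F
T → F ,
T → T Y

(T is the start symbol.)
{ ',', 'y' }

FIRST sets of the non-terminals involved (from the grammar, by fixed-point iteration):
  FIRST(Y) = { ',', 'y' }

To compute FIRST(Y T id), process the symbols left to right:
Symbol Y is a non-terminal. Add FIRST(Y) \ {ε} = { ',', 'y' }
Y is not nullable (ε ∉ FIRST(Y)), so stop here.
FIRST(Y T id) = { ',', 'y' }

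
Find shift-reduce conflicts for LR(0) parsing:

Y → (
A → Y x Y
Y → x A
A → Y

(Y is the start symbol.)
A shift-reduce conflict occurs when an LR(0) state has both:
  - a complete (reduce) item [A → α .] (dot at the end), and
  - a shift item [B → β . c γ] (dot before a terminal).

Augment with Y' → Y and build the canonical LR(0) collection (I0 = CLOSURE({[Y' → . Y]}), then GOTO on every symbol after a dot until no new states appear). It has 8 states:
  I0: { [Y → . (], [Y → . x A], [Y' → . Y] }  — shift
  I1: { [Y → ( .] }  — reduce
  I2: { [Y' → Y .] }  — accept
  I3: { [A → . Y x Y], [A → . Y], [Y → . (], [Y → . x A], [Y → x . A] }  — shift
  I4: { [Y → x A .] }  — reduce
  I5: { [A → Y . x Y], [A → Y .] }  — shift, reduce
  I6: { [A → Y x . Y], [Y → . (], [Y → . x A] }  — shift
  I7: { [A → Y x Y .] }  — reduce

I5 contains reduce item [A → Y .] and shift item [A → Y . x Y] — shift-reduce conflict.

Answer: Yes — I5: [A → Y .] vs [A → Y . x Y]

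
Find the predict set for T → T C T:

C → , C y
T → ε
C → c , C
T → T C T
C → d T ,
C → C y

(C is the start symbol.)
{ ',', 'c', 'd' }

PREDICT(T → T C T) = (FIRST(RHS) \ {ε}) ∪ (FOLLOW(T) if ε ∈ FIRST(RHS), i.e. RHS ⇒* ε)
FIRST(T) = { ',', 'c', 'd', ε }
FIRST(C) = { ',', 'c', 'd' }
FIRST(T C T) = { ',', 'c', 'd' }
ε ∉ FIRST(T C T), so FOLLOW(T) is not added.
PREDICT(T → T C T) = { ',', 'c', 'd' }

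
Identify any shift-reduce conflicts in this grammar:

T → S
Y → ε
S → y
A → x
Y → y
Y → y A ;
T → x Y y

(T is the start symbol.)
Augment with T' → T and build the canonical LR(0) collection (I0 = CLOSURE({[T' → . T]}), then GOTO on every symbol after a dot until no new states appear). It has 11 states:
  I0: { [S → . y], [T → . S], [T → . x Y y], [T' → . T] }  — shift
  I1: { [T → S .] }  — reduce
  I2: { [T' → T .] }  — accept
  I3: { [T → x . Y y], [Y → . y A ;], [Y → . y], [Y → .] }  — shift, reduce
  I4: { [S → y .] }  — reduce
  I5: { [T → x Y . y] }  — shift
  I6: { [A → . x], [Y → y . A ;], [Y → y .] }  — shift, reduce
  I7: { [Y → y A . ;] }  — shift
  I8: { [A → x .] }  — reduce
  I9: { [Y → y A ; .] }  — reduce
  I10: { [T → x Y y .] }  — reduce

I3 contains reduce item [Y → .] and shift items [Y → . y], [Y → . y A ;] — shift-reduce conflict.
I6 contains reduce item [Y → y .] and shift item [A → . x] — shift-reduce conflict.

Answer: Yes — I3: [Y → .] vs [Y → . y]; I6: [Y → y .] vs [A → . x]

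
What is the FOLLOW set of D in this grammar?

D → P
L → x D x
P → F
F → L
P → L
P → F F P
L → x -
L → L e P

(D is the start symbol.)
{ $, 'x' }

D is the start symbol, so $ ∈ FOLLOW(D).
In L → x D x: D is followed by x, add FIRST(x) \ {ε} = { 'x' }

Taking the union: FOLLOW(D) = { $, 'x' }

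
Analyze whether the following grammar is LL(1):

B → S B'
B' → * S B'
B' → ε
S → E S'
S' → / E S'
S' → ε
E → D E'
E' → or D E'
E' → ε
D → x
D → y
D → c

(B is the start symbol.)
Yes, the grammar is LL(1).

Relevant sets:
  FOLLOW(B') = { $ }
  FOLLOW(S') = { $, '*' }
  FOLLOW(E') = { $, '*', '/' }

For B':
  PREDICT(B' → '*' S B') = { '*' }
  PREDICT(B' → ε) = { $ }
For S':
  PREDICT(S' → '/' E S') = { '/' }
  PREDICT(S' → ε) = { $, '*' }
For E':
  PREDICT(E' → or D E') = { 'or' }
  PREDICT(E' → ε) = { $, '*', '/' }
For D:
  PREDICT(D → x) = { 'x' }
  PREDICT(D → y) = { 'y' }
  PREDICT(D → c) = { 'c' }
B, S, E have a single production, so nothing to check there.

All predict sets are disjoint. The grammar IS LL(1).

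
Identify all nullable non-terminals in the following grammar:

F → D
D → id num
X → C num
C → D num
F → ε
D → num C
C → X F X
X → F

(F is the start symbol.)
{ 'C', 'F', 'X' }

A non-terminal is nullable if it can derive ε (the empty string): either it has an ε-production, or it has a production whose right-hand side consists entirely of nullable non-terminals.

ε-productions: F → ε
So F is immediately nullable.
X → F: every symbol on the right is nullable, so X is nullable too.
C → X F X: every symbol on the right is nullable, so C is nullable too.
No further non-terminal can be added: every production for the remaining non-terminals contains a terminal or a non-nullable non-terminal.
Nullable = { 'C', 'F', 'X' }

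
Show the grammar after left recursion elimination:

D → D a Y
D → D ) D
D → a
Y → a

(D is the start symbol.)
D is directly left-recursive. The standard transformation for
  A → A α₁ | ... | A α_m | β₁ | ... | β_n
is
  A  → β₁ A' | ... | β_n A'
  A' → α₁ A' | ... | α_m A' | ε

D → a becomes D → a D'
D → D a Y becomes D' → a Y D'
D → D ) D becomes D' → ) D D'
Add D' → ε

Productions for other non-terminals are unchanged:
  Y → a

Resulting grammar:
D → a D'
D' → a Y D'
D' → ) D D'
D' → ε
Y → a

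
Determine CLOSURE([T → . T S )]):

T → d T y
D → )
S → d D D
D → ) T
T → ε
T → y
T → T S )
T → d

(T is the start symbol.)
{ [T → . T S )], [T → . d T y], [T → . d], [T → . y], [T → .] }

To compute CLOSURE, for each item [A → α.Bβ] where B is a non-terminal, add [B → .γ] for all productions B → γ; repeat for the newly added items until nothing changes.

Start with: [T → . T S )]
  [T → . T S )] has the dot before T: add [T → . d T y], [T → .], [T → . y], [T → . d]
No further items can be added.

CLOSURE = { [T → . T S )], [T → . d T y], [T → . d], [T → . y], [T → .] }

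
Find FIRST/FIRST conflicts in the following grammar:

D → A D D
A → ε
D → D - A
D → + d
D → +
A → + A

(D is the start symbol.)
A FIRST/FIRST conflict occurs when two productions N → α and N → β for the same non-terminal have FIRST(α) ∩ FIRST(β) ≠ ∅ (with ε ∈ FIRST of a nullable right-hand side, so two nullable alternatives also conflict).

FIRST sets of the non-terminals at (or reachable through a nullable prefix from) the front of some alternative:
  FIRST(A) = { '+', ε }
  FIRST(D) = { '+' }

Productions for D:
  D → A D D: FIRST = { '+' }
  D → D - A: FIRST = { '+' }
  D → + d: FIRST = { '+' }
  D → +: FIRST = { '+' }
Productions for A:
  A → ε: FIRST = { ε }
  A → + A: FIRST = { '+' }

Conflict for D: D → A D D and D → D - A
  Overlap: { '+' }
Conflict for D: D → A D D and D → + d
  Overlap: { '+' }
Conflict for D: D → A D D and D → +
  Overlap: { '+' }
Conflict for D: D → D - A and D → + d
  Overlap: { '+' }
Conflict for D: D → D - A and D → +
  Overlap: { '+' }
Conflict for D: D → + d and D → +
  Overlap: { '+' }

Answer: Yes. D → A D D / D → D '-' A on { '+' }; D → A D D / D → '+' d on { '+' }; D → A D D / D → '+' on { '+' }; D → D '-' A / D → '+' d on { '+' }; D → D '-' A / D → '+' on { '+' }; D → '+' d / D → '+' on { '+' }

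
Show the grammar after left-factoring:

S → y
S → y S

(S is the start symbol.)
S → y S'
S' → ε
S' → S

Left-factoring transforms A → αβ₁ | αβ₂ into A → αA' and A' → β₁ | β₂
(α is the longest common prefix among the alternatives). Repeat until
no nonterminal has two alternatives with a common prefix.

Round 1: S has alternatives sharing prefix 'y'. Introduce S': S → y S'
  Add: S' → ε
  Add: S' → S

No remaining common prefixes — done.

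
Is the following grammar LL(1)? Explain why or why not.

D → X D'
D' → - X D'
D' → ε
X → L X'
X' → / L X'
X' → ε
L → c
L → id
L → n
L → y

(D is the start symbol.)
Relevant sets:
  FOLLOW(D') = { $ }
  FOLLOW(X') = { $, '-' }

For D':
  PREDICT(D' → '-' X D') = { '-' }
  PREDICT(D' → ε) = { $ }
For X':
  PREDICT(X' → '/' L X') = { '/' }
  PREDICT(X' → ε) = { $, '-' }
For L:
  PREDICT(L → c) = { 'c' }
  PREDICT(L → id) = { 'id' }
  PREDICT(L → n) = { 'n' }
  PREDICT(L → y) = { 'y' }
D, X have a single production, so nothing to check there.

All predict sets are disjoint. The grammar IS LL(1).

Answer: Yes, the grammar is LL(1).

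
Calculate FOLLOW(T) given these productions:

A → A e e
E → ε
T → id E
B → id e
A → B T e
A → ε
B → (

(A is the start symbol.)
{ 'e' }

In A → B T e: T is followed by e, add FIRST(e) \ {ε} = { 'e' }

Taking the union: FOLLOW(T) = { 'e' }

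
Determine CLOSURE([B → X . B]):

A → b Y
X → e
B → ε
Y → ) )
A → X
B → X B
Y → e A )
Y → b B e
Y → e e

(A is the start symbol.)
{ [B → . X B], [B → .], [B → X . B], [X → . e] }

To compute CLOSURE, for each item [A → α.Bβ] where B is a non-terminal, add [B → .γ] for all productions B → γ; repeat for the newly added items until nothing changes.

Start with: [B → X . B]
  [B → X . B] has the dot before B: add [B → .], [B → . X B]
  [B → . X B] has the dot before X: add [X → . e]
No further items can be added.

CLOSURE = { [B → . X B], [B → .], [B → X . B], [X → . e] }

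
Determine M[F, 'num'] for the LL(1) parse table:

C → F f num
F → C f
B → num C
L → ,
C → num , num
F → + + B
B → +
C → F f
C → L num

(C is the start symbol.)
F → C f

To find M[F, 'num'], we find productions for F where 'num' is in the predict set (PREDICT(N → α) = (FIRST(α) \ {ε}) ∪ (FOLLOW(N) if α ⇒* ε)).

Relevant sets:
  FIRST(C) = { '+', ',', 'num' }

F → C f: PREDICT = { '+', ',', 'num' }
  'num' is in predict set, so this production goes in M[F, 'num']
F → + + B: PREDICT = { '+' }

M[F, 'num'] = F → C f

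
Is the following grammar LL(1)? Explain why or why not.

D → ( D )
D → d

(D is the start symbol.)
Yes, the grammar is LL(1).

A grammar is LL(1) if for each non-terminal N with multiple productions, the predict sets of those productions are pairwise disjoint, where PREDICT(N → α) = (FIRST(α) \ {ε}) ∪ (FOLLOW(N) if α ⇒* ε).

For D:
  PREDICT(D → '(' D ')') = { '(' }
  PREDICT(D → d) = { 'd' }

All predict sets are disjoint. The grammar IS LL(1).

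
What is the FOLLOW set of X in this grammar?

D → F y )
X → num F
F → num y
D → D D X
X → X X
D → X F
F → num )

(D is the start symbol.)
To compute FOLLOW(X), find every occurrence of X on a right-hand side N → α X β: add FIRST(β) \ {ε}, and if β is empty or nullable also add FOLLOW(N). Iterate to a fixed point.

In D → D D X: X is at the end, add FOLLOW(D)
In X → X X: X is followed by X, add FIRST(X) \ {ε} = { 'num' }
In X → X X: X is at the end; this adds FOLLOW(X) to itself — nothing new
In D → X F: X is followed by F, add FIRST(F) \ {ε} = { 'num' }

The FOLLOW sets referred to above (computed the same way, to a fixed point):
  FOLLOW(D) = { $, 'num' }

Taking the union: FOLLOW(X) = { $, 'num' }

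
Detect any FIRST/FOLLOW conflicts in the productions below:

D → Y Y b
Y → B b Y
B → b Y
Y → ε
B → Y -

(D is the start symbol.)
Yes. Y → B b Y with FOLLOW(Y) on { '-', 'b' }

Nullable non-terminals: Y.
FIRST sets used below: FIRST(B) = { '-', 'b' }

Y: nullable alternative(s) Y → ε; FOLLOW(Y) = { '-', 'b' }
  Y → B b Y: FIRST \ {ε} = { '-', 'b' } — overlaps FOLLOW(Y) on { '-', 'b' }: CONFLICT
  Y → ε: FIRST \ {ε} = { } — this is the only nullable alternative, skip

B, D have no nullable alternative, so no FIRST/FOLLOW check is needed there.

So the grammar has 1 FIRST/FOLLOW conflict (marked CONFLICT above).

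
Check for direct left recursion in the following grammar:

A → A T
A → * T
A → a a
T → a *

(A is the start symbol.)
Yes, A is left-recursive

Direct left recursion occurs when N → N α for some non-terminal N (the right-hand side begins with the left-hand side itself).

A → A T: LEFT RECURSIVE (starts with A)
A → * T: starts with '*'
A → a a: starts with a
T → a *: starts with a

The grammar has direct left recursion on: A.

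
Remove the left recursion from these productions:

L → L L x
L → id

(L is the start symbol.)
L is directly left-recursive. The standard transformation for
  A → A α₁ | ... | A α_m | β₁ | ... | β_n
is
  A  → β₁ A' | ... | β_n A'
  A' → α₁ A' | ... | α_m A' | ε

L → id becomes L → id L'
L → L L x becomes L' → L x L'
Add L' → ε

Resulting grammar:
L → id L'
L' → L x L'
L' → ε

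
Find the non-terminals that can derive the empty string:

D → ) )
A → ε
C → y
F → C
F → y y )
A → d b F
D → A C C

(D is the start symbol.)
{ 'A' }

A non-terminal is nullable if it can derive ε (the empty string): either it has an ε-production, or it has a production whose right-hand side consists entirely of nullable non-terminals.

ε-productions: A → ε
So A is immediately nullable.
No further non-terminal can be added: every production for the remaining non-terminals contains a terminal or a non-nullable non-terminal.
Nullable = { 'A' }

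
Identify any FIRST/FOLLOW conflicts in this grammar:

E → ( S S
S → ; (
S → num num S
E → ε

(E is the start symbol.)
A FIRST/FOLLOW conflict occurs when a non-terminal N has a nullable alternative N → β (β ⇒* ε) and another alternative N → α with FIRST(α) ∩ FOLLOW(N) ≠ ∅: on such a lookahead the parser cannot decide between expanding α and letting N vanish via β.

Nullable non-terminals: E.

E: nullable alternative(s) E → ε; FOLLOW(E) = { $ }
  E → ( S S: FIRST \ {ε} = { '(' } — disjoint from FOLLOW(E)
  E → ε: FIRST \ {ε} = { } — this is the only nullable alternative, skip

S has no nullable alternative, so no FIRST/FOLLOW check is needed there.

No FIRST/FOLLOW conflicts found.

Answer: No FIRST/FOLLOW conflicts.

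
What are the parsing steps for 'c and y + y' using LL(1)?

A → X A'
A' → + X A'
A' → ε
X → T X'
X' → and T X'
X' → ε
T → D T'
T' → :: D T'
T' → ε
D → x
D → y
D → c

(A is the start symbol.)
LL(1) parsing maintains a stack (initially the start symbol over $) and the input. At each step: if the stack top is a terminal, match it against the current input token; if it is a non-terminal N, replace it with the RHS of M[N, lookahead] (the unique production whose predict set contains the lookahead).

Stack is shown with the top on the left.

Stack          Input          Action
------------------------------------
A $            c and y + y $  output A → X A'
X A' $         c and y + y $  output X → T X'
T X' A' $      c and y + y $  output T → D T'
D T' X' A' $   c and y + y $  output D → c
c T' X' A' $   c and y + y $  match 'c'
T' X' A' $     and y + y $    output T' → ε
X' A' $        and y + y $    output X' → and T X'
and T X' A' $  and y + y $    match 'and'
T X' A' $      y + y $        output T → D T'
D T' X' A' $   y + y $        output D → y
y T' X' A' $   y + y $        match 'y'
T' X' A' $     + y $          output T' → ε
X' A' $        + y $          output X' → ε
A' $           + y $          output A' → + X A'
+ X A' $       + y $          match '+'
X A' $         y $            output X → T X'
T X' A' $      y $            output T → D T'
D T' X' A' $   y $            output D → y
y T' X' A' $   y $            match 'y'
T' X' A' $     $              output T' → ε
X' A' $        $              output X' → ε
A' $           $              output A' → ε
$              $              accept

The string is accepted.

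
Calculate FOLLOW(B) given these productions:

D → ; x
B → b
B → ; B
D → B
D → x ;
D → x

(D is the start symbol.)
{ $ }

In B → ; B: B is at the end; this adds FOLLOW(B) to itself — nothing new
In D → B: B is at the end, add FOLLOW(D)

The FOLLOW sets referred to above (computed the same way, to a fixed point):
  FOLLOW(D) = { $ }

Taking the union: FOLLOW(B) = { $ }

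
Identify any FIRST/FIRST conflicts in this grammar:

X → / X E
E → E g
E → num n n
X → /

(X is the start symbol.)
FIRST sets of the non-terminals at (or reachable through a nullable prefix from) the front of some alternative:
  FIRST(E) = { 'num' }

Productions for X:
  X → / X E: FIRST = { '/' }
  X → /: FIRST = { '/' }
Productions for E:
  E → E g: FIRST = { 'num' }
  E → num n n: FIRST = { 'num' }

Conflict for X: X → / X E and X → /
  Overlap: { '/' }
Conflict for E: E → E g and E → num n n
  Overlap: { 'num' }

Answer: Yes. X → '/' X E / X → '/' on { '/' }; E → E g / E → num n n on { 'num' }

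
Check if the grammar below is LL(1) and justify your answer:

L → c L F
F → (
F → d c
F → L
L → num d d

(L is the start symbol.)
Relevant sets:
  FIRST(L) = { 'c', 'num' }

For L:
  PREDICT(L → c L F) = { 'c' }
  PREDICT(L → num d d) = { 'num' }
For F:
  PREDICT(F → '(') = { '(' }
  PREDICT(F → d c) = { 'd' }
  PREDICT(F → L) = { 'c', 'num' }

All predict sets are disjoint. The grammar IS LL(1).

Answer: Yes, the grammar is LL(1).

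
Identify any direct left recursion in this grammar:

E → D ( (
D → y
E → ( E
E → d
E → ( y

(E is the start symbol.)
No direct left recursion

E → D ( (: starts with D
D → y: starts with y
E → ( E: starts with '('
E → d: starts with d
E → ( y: starts with '('

No direct left recursion found.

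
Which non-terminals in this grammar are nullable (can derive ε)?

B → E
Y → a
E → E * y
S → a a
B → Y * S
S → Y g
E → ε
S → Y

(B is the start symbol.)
{ 'B', 'E' }

ε-productions: E → ε
So E is immediately nullable.
B → E: every symbol on the right is nullable, so B is nullable too.
No further non-terminal can be added: every production for the remaining non-terminals contains a terminal or a non-nullable non-terminal.
Nullable = { 'B', 'E' }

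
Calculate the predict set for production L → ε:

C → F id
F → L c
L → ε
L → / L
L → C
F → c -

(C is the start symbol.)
{ 'c' }

PREDICT(L → ε) = (FIRST(RHS) \ {ε}) ∪ (FOLLOW(L) if ε ∈ FIRST(RHS), i.e. RHS ⇒* ε)
The right-hand side is ε (FIRST(ε) = { ε }), so the predict set is FOLLOW(L) = { 'c' }
PREDICT(L → ε) = { 'c' }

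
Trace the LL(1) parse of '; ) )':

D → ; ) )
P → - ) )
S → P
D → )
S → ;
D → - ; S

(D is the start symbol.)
Stack is shown with the top on the left.

Stack    Input    Action
------------------------
D $      ; ) ) $  output D → ; ) )
; ) ) $  ; ) ) $  match ';'
) ) $    ) ) $    match ')'
) $      ) $      match ')'
$        $        accept

The string is accepted.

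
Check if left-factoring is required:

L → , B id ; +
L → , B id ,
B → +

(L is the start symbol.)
Left-factoring is needed when two productions for the same non-terminal
share a common prefix on the right-hand side.

Productions for L:
  L → , B id ; +
  L → , B id ,

Found common prefix ', B id' in productions for L

Answer: Yes, L has productions with common prefix ', B id'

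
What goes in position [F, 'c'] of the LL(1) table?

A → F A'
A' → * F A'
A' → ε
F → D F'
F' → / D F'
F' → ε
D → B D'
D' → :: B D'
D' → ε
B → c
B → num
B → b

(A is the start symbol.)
F → D F'

To find M[F, 'c'], we find productions for F where 'c' is in the predict set (PREDICT(N → α) = (FIRST(α) \ {ε}) ∪ (FOLLOW(N) if α ⇒* ε)).

Relevant sets:
  FIRST(D) = { 'b', 'c', 'num' }

F → D F': PREDICT = { 'b', 'c', 'num' }
  'c' is in predict set, so this production goes in M[F, 'c']

M[F, 'c'] = F → D F'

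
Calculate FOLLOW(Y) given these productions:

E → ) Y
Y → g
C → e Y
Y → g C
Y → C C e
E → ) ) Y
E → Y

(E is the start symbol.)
{ $, 'e' }

To compute FOLLOW(Y), find every occurrence of Y on a right-hand side N → α Y β: add FIRST(β) \ {ε}, and if β is empty or nullable also add FOLLOW(N). Iterate to a fixed point.

In E → ) Y: Y is at the end, add FOLLOW(E)
In C → e Y: Y is at the end, add FOLLOW(C)
In E → ) ) Y: Y is at the end, add FOLLOW(E)
In E → Y: Y is at the end, add FOLLOW(E)

The FOLLOW sets referred to above (computed the same way, to a fixed point):
  FOLLOW(E) = { $ }
  FOLLOW(C) = { $, 'e' }

Taking the union: FOLLOW(Y) = { $, 'e' }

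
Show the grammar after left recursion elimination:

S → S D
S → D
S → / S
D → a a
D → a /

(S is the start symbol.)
S → D S'
S → / S S'
S' → D S'
S' → ε
D → a a
D → a /

S is directly left-recursive. The standard transformation for
  A → A α₁ | ... | A α_m | β₁ | ... | β_n
is
  A  → β₁ A' | ... | β_n A'
  A' → α₁ A' | ... | α_m A' | ε

S → D becomes S → D S'
S → / S becomes S → / S S'
S → S D becomes S' → D S'
Add S' → ε

Productions for other non-terminals are unchanged:
  D → a a
  D → a /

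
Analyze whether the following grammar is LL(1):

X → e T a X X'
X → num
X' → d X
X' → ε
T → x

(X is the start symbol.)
A grammar is LL(1) if for each non-terminal N with multiple productions, the predict sets of those productions are pairwise disjoint, where PREDICT(N → α) = (FIRST(α) \ {ε}) ∪ (FOLLOW(N) if α ⇒* ε).

Relevant sets:
  FOLLOW(X') = { $, 'd' }

For X:
  PREDICT(X → e T a X X') = { 'e' }
  PREDICT(X → num) = { 'num' }
For X':
  PREDICT(X' → d X) = { 'd' }
  PREDICT(X' → ε) = { $, 'd' }
T has a single production, so nothing to check there.

Conflict found: Predict set conflict for X': { 'd' }
The grammar is NOT LL(1).

Answer: No. Predict set conflict for X': { 'd' }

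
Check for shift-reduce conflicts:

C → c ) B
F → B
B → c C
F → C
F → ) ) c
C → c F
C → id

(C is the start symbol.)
Augment with C' → C and build the canonical LR(0) collection (I0 = CLOSURE({[C' → . C]}), then GOTO on every symbol after a dot until no new states appear). It has 15 states:
  I0: { [C → . c ) B], [C → . c F], [C → . id], [C' → . C] }  — shift
  I1: { [C' → C .] }  — accept
  I2: { [B → . c C], [C → . c ) B], [C → . c F], [C → . id], [C → c . ) B], [C → c . F], [F → . ) ) c], [F → . B], [F → . C] }  — shift
  I3: { [C → id .] }  — reduce
  I4: { [B → . c C], [C → c ) . B], [F → ) . ) c] }  — shift
  I5: { [F → B .] }  — reduce
  I6: { [F → C .] }  — reduce
  I7: { [C → c F .] }  — reduce
  I8: { [B → . c C], [B → c . C], [C → . c ) B], [C → . c F], [C → . id], [C → c . ) B], [C → c . F], [F → . ) ) c], [F → . B], [F → . C] }  — shift
  I9: { [B → c C .], [F → C .] }  — 2 reduces
  I10: { [F → ) ) . c] }  — shift
  I11: { [C → c ) B .] }  — reduce
  I12: { [B → c . C], [C → . c ) B], [C → . c F], [C → . id] }  — shift
  I13: { [B → c C .] }  — reduce
  I14: { [F → ) ) c .] }  — reduce

No state contains both a complete item and a shift item.

Answer: No shift-reduce conflicts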